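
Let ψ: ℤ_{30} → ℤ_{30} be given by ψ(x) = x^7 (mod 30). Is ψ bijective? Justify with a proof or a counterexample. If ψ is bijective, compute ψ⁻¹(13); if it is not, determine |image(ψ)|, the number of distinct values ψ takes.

7

Computing x^7 mod 30 for each x (by repeated squaring, reducing mod 30 at every step), the values ψ(0), ψ(1), …, ψ(29) are: 0, 1, 8, 27, 4, 5, 6, 13, 2, 9, 10, 11, 18, 7, 14, 15, 16, 23, 12, 19, 20, 21, 28, 17, 24, 25, 26, 3, 22, 29.
Every element of ℤ_{30} appears exactly once in this list, so ψ is a bijection, and in particular bijective.
Since ψ is bijective, we read off the preimage of 13 from the same table: ψ(7) = 13, so ψ⁻¹(13) = 7.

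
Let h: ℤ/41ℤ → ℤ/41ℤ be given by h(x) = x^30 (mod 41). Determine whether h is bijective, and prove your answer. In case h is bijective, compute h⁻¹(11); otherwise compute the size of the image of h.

5

h(1) = 1^30 = 1.
h(4): Repeated squaring mod 41: 4^1 ≡ 4, 4^2 ≡ 4² = 16, 4^4 ≡ 16² = 256 ≡ 10, 4^8 ≡ 10² = 100 ≡ 18, 4^16 ≡ 18² = 324 ≡ 37. Since 30 = 16 + 8 + 4 + 2, 4^30 ≡ 37·18·10·16: 37·18 = 666 ≡ 10, then 10·10 = 100 ≡ 18, then 18·16 = 288 ≡ 1. So 4^30 ≡ 1 (mod 41).
So h(1) = h(4) = 1 while 1 ≠ 4, thus h is not injective, hence not bijective.
Since h is not bijective, we determine |image(h)|. Computing x^30 mod 41 for each x (by repeated squaring, reducing mod 41 at every step), the values h(0), h(1), …, h(40) are: 0, 1, 40, 32, 1, 40, 9, 32, 40, 40, 1, 32, 32, 32, 9, 9, 1, 9, 1, 9, 40, 40, 9, 1, 9, 1, 9, 9, 32, 32, 32, 1, 40, 40, 32, 9, 40, 1, 32, 40, 1.
The distinct values are {0, 1, 9, 32, 40}; there are 5 of them.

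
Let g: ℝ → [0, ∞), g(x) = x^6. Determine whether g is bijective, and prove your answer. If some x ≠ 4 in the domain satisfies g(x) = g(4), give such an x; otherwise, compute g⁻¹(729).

g(4) = 4096 = (−4)^6 = g(−4) (since 6 is even), with 4 ≠ −4. So g is not injective, hence not bijective.
For the follow-up, such an x exists: taking x = −4 ∈ ℝ gives g(−4) = 4096 = g(4) with −4 ≠ 4.

-4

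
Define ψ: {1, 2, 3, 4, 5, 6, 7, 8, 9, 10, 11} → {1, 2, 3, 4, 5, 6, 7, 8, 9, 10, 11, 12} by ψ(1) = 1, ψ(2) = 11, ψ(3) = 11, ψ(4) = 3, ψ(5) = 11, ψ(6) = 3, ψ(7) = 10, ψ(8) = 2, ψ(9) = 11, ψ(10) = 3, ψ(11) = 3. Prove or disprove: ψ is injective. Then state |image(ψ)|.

5

ψ(2) = 11 = ψ(3) with 2 ≠ 3, so ψ is not injective.
The image of ψ is {1, 2, 3, 10, 11}, which has 5 elements.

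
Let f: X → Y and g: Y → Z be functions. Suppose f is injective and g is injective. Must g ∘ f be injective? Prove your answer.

Suppose (g ∘ f)(a) = (g ∘ f)(b), i.e. g(f(a)) = g(f(b)).
Since g is injective, f(a) = f(b). Since f is injective, a = b. So g ∘ f is injective.

injective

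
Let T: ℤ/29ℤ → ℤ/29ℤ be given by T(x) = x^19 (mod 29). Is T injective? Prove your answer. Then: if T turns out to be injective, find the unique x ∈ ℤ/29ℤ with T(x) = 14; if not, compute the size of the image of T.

18

Since 29 is prime, the nonzero elements of ℤ/29ℤ form a cyclic group of order 28.
As gcd(19, 28) = 1, raising to the 19th power is a bijection on this group: if s^19 ≡ t^19 then (st^{−1})^19 = 1, and the only element of order dividing gcd(19, 28) = 1 is 1, so s = t.
With T(0) = 0 this makes T injective on all of ℤ/29ℤ, hence bijective (finite equal-size domain and codomain). In particular T is injective.
Since T is injective, we find the preimage of 14. The inverse of x ↦ x^19 on (ℤ/29ℤ)^× is x ↦ x^3, because 19·3 = 57 = 2·28 + 1 ≡ 1 (mod 28) and x^{28} = 1 for x ≠ 0 (Fermat). So T⁻¹(14) = 14^3 mod 29.
Repeated squaring mod 29: 14^1 ≡ 14, 14^2 ≡ 14² = 196 ≡ 22. Since 3 = 2 + 1, 14^3 ≡ 22·14: 22·14 = 308 ≡ 18. So 14^3 ≡ 18 (mod 29).
Hence T⁻¹(14) = 18.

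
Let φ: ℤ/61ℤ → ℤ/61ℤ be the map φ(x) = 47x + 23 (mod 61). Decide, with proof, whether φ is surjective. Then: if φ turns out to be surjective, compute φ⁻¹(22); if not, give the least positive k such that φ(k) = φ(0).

By definition, φ is surjective if every y in the codomain equals φ(x) for some x in the domain.
Since gcd(47, 61) = 1, 47 is invertible modulo 61. Euclid's algorithm: 61 = 1·47 + 14, 47 = 3·14 + 5, 14 = 2·5 + 4, 5 = 1·4 + 1; back-substituting gives 1 = 13·47 − 10·61, so 47⁻¹ ≡ 13 (mod 61).
Then y ↦ 13(y − 23) is a two-sided inverse to φ, so every y ∈ ℤ/61ℤ has a preimage.
Thus φ is surjective.
Since φ is surjective, we compute φ⁻¹(22): solve 47x + 23 ≡ 22 (mod 61), i.e. 47x ≡ 60 (mod 61).
Multiplying by 47⁻¹ = 13 gives x ≡ 13·60 = 780 = 12·61 + 48 ≡ 48 (mod 61).
Check: φ(48) = 47·48 + 23 = 2279 = 37·61 + 22 ≡ 22 (mod 61).

48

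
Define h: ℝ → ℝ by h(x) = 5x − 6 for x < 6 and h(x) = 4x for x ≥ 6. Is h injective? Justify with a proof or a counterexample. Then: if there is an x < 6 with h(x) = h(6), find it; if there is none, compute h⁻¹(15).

Both pieces are strictly increasing (slopes 5 and 4), so each is injective on its own interval.
The left piece maps (−∞, 6) onto (−∞, 24); the right piece maps [6, ∞) onto [24, ∞).
These images are disjoint, so no value is attained by both pieces. Therefore h is injective.
Because the two images are disjoint, no x < 6 has h(x) = h(6), so we compute h⁻¹(15): 15 lies in (−∞, 24), so solve 5x − 6 = 15: x = (15 + 6)/5 = 21/5.

21/5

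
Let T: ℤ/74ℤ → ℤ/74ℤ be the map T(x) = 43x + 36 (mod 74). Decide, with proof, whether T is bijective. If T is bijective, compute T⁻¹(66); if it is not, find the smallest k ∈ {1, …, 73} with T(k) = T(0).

42

If T(s) = T(t), then 43s ≡ 43t (mod 74). Because gcd(43, 74) = 1, we may cancel 43 to get s ≡ t (mod 74).
We now compute 43⁻¹ mod 74 explicitly. Euclid's algorithm: 74 = 1·43 + 31, 43 = 1·31 + 12, 31 = 2·12 + 7, 12 = 1·7 + 5, 7 = 1·5 + 2, 5 = 2·2 + 1; back-substituting gives 1 = 31·43 − 18·74, so 43⁻¹ ≡ 31 (mod 74).
For any y ∈ ℤ/74ℤ, x = 31(y − 36) mod 74 satisfies T(x) = 43·31(y − 36) + 36 ≡ y (since 43·31 ≡ 1 mod 74). So every y has a preimage.
Thus T is bijective.
Since T is bijective, we compute T⁻¹(66): solve 43x + 36 ≡ 66 (mod 74), i.e. 43x ≡ 30 (mod 74).
Multiplying by 43⁻¹ = 31 gives x ≡ 31·30 = 930 = 12·74 + 42 ≡ 42 (mod 74).
Check: T(42) = 43·42 + 36 = 1842 = 24·74 + 66 ≡ 66 (mod 74).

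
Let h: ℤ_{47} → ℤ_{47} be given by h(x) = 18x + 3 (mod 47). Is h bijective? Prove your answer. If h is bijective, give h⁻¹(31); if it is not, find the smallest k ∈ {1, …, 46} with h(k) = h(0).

12

By definition, injectivity means: for all s, t in the domain, h(s) = h(t) implies s = t.
If h(s) = h(t), then 18s ≡ 18t (mod 47). Because gcd(18, 47) = 1, we may cancel 18 to get s ≡ t (mod 47).
We now compute 18⁻¹ mod 47 explicitly. Euclid's algorithm: 47 = 2·18 + 11, 18 = 1·11 + 7, 11 = 1·7 + 4, 7 = 1·4 + 3, 4 = 1·3 + 1; back-substituting gives 1 = 34·18 − 13·47, so 18⁻¹ ≡ 34 (mod 47).
For any y ∈ ℤ_{47}, x = 34(y − 3) mod 47 satisfies h(x) = 18·34(y − 3) + 3 ≡ y (since 18·34 ≡ 1 mod 47). So every y has a preimage.
Thus h is bijective.
Since h is bijective, we find h⁻¹(31): we need 18x ≡ 31 − 3 ≡ 28 (mod 47). Using 18⁻¹ = 34: x ≡ 34·28 = 952 = 20·47 + 12, so x = 12.
Check: h(12) = 18·12 + 3 = 219 = 4·47 + 31 ≡ 31 (mod 47).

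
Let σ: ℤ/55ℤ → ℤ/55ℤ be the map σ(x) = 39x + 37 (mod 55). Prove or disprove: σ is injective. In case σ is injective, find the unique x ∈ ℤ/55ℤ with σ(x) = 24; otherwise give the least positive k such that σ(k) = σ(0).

Recall that injectivity means: for all s, t in the domain, σ(s) = σ(t) implies s = t.
Suppose σ(s) = σ(t) in ℤ/55ℤ. Then 39s + 37 ≡ 39t + 37 (mod 55), so 39(s − t) ≡ 0 (mod 55).
Since gcd(39, 55) = 1, 39 is invertible modulo 55, so s − t ≡ 0 (mod 55), i.e. s = t.
So σ is injective.
We now compute 39⁻¹ mod 55 explicitly. Euclid's algorithm: 55 = 1·39 + 16, 39 = 2·16 + 7, 16 = 2·7 + 2, 7 = 3·2 + 1; back-substituting gives 1 = 24·39 − 17·55, so 39⁻¹ ≡ 24 (mod 55).
Since σ is injective, we compute σ⁻¹(24): solve 39x + 37 ≡ 24 (mod 55), i.e. 39x ≡ 42 (mod 55).
Multiplying by 39⁻¹ = 24 gives x ≡ 24·42 = 1008 = 18·55 + 18 ≡ 18 (mod 55).
Check: σ(18) = 39·18 + 37 = 739 = 13·55 + 24 ≡ 24 (mod 55).

18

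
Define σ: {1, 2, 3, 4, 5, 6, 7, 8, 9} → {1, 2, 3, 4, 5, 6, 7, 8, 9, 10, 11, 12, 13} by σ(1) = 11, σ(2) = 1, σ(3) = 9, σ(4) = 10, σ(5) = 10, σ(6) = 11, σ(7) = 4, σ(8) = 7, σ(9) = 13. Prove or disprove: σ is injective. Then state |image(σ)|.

7

σ(4) = 10 = σ(5) with 4 ≠ 5, so σ is not injective.
The image of σ is {1, 4, 7, 9, 10, 11, 13}, which has 7 elements.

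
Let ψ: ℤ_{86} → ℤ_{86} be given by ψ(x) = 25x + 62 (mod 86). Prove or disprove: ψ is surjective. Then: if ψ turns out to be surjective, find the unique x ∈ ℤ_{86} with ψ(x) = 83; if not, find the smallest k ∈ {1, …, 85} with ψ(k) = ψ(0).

49

Since gcd(25, 86) = 1, 25 is invertible modulo 86. Euclid's algorithm: 86 = 3·25 + 11, 25 = 2·11 + 3, 11 = 3·3 + 2, 3 = 1·2 + 1; back-substituting gives 1 = 31·25 − 9·86, so 25⁻¹ ≡ 31 (mod 86).
Then y ↦ 31(y − 62) is a two-sided inverse to ψ, so every y ∈ ℤ_{86} has a preimage.
Thus ψ is surjective.
Since ψ is surjective, we compute ψ⁻¹(83): solve 25x + 62 ≡ 83 (mod 86), i.e. 25x ≡ 21 (mod 86).
Multiplying by 25⁻¹ = 31 gives x ≡ 31·21 = 651 = 7·86 + 49 ≡ 49 (mod 86).
Check: ψ(49) = 25·49 + 62 = 1287 = 14·86 + 83 ≡ 83 (mod 86).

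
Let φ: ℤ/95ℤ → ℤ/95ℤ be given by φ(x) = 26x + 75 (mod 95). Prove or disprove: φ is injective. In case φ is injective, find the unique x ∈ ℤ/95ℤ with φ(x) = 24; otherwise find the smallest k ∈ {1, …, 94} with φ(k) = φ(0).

Recall that φ is injective if φ(s) = φ(t) implies s = t.
Suppose φ(s) = φ(t) in ℤ/95ℤ. Then 26s + 75 ≡ 26t + 75 (mod 95), therefore 26(s − t) ≡ 0 (mod 95).
Since gcd(26, 95) = 1, 26 is invertible modulo 95, hence s − t ≡ 0 (mod 95), i.e. s = t.
Thus φ is injective.
We now compute 26⁻¹ mod 95 explicitly. Euclid's algorithm: 95 = 3·26 + 17, 26 = 1·17 + 9, 17 = 1·9 + 8, 9 = 1·8 + 1; back-substituting gives 1 = 11·26 − 3·95, so 26⁻¹ ≡ 11 (mod 95).
Since φ is injective, we compute φ⁻¹(24): solve 26x + 75 ≡ 24 (mod 95), i.e. 26x ≡ 44 (mod 95).
Multiplying by 26⁻¹ = 11 gives x ≡ 11·44 = 484 = 5·95 + 9 ≡ 9 (mod 95).
Check: φ(9) = 26·9 + 75 = 309 = 3·95 + 24 ≡ 24 (mod 95).

9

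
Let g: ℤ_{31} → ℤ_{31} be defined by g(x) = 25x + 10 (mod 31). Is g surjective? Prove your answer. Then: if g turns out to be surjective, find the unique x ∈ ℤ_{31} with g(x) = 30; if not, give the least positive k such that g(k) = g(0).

Since gcd(25, 31) = 1, 25 is invertible modulo 31. Euclid's algorithm: 31 = 1·25 + 6, 25 = 4·6 + 1; back-substituting gives 1 = 5·25 − 4·31, so 25⁻¹ ≡ 5 (mod 31).
Then y ↦ 5(y − 10) is a two-sided inverse to g, so every y ∈ ℤ_{31} has a preimage.
Thus g is surjective.
Since g is surjective, we compute g⁻¹(30): solve 25x + 10 ≡ 30 (mod 31), i.e. 25x ≡ 20 (mod 31).
Multiplying by 25⁻¹ = 5 gives x ≡ 5·20 = 100 = 3·31 + 7 ≡ 7 (mod 31).
Check: g(7) = 25·7 + 10 = 185 = 5·31 + 30 ≡ 30 (mod 31).

7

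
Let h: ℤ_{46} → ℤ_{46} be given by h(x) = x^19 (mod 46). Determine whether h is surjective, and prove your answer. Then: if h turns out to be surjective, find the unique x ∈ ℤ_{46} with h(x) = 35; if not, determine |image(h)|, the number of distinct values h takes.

39

Computing x^19 mod 46 for each x (by repeated squaring, reducing mod 46 at every step), the values h(0), h(1), …, h(45) are: 0, 1, 26, 29, 32, 7, 18, 11, 4, 13, 44, 15, 8, 25, 10, 19, 12, 5, 16, 37, 40, 43, 22, 23, 24, 3, 6, 9, 30, 41, 34, 27, 36, 21, 38, 31, 2, 33, 42, 35, 28, 39, 14, 17, 20, 45.
Every element of ℤ_{46} appears exactly once in this list, so h is a bijection, and in particular surjective.
Since h is surjective, we read off the preimage of 35 from the same table: h(39) = 35, so h⁻¹(35) = 39.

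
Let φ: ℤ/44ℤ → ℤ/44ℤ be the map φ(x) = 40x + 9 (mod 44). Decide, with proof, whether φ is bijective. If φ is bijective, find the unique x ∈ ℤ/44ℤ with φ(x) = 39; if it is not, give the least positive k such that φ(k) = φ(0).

We have gcd(40, 44) = 4 > 1. Taking x_1 = 0 and x_2 = 11: φ(0) = 9 and φ(11) = 40·11 + 9 = 449 ≡ 9 (mod 44).
So φ(0) = φ(11) while 0 ≠ 11, therefore φ is not injective, hence not bijective.
Since φ is not bijective, we find the least positive k with φ(k) = φ(0): this means 40k ≡ 0 (mod 44), i.e. 44 ∣ 40k. Since gcd(40, 44) = 4, dividing through by 4 this holds exactly when 11 ∣ 10k, and as gcd(10, 11) = 1, exactly when 11 ∣ k.
The smallest positive such k is 11.

11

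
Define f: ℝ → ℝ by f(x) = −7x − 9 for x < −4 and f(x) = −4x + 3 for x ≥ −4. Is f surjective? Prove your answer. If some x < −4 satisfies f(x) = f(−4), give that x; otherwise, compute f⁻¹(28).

Both pieces are strictly decreasing (slopes −7 and −4), so each is injective on its own interval.
The left piece maps (−∞, −4) onto (19, ∞); the right piece maps [−4, ∞) onto (−∞, 19].
These images together cover ℝ, so f is surjective.
Because the two images are disjoint, no x < −4 has f(x) = f(−4), so we compute f⁻¹(28): 28 lies in (19, ∞), so solve −7x − 9 = 28: x = (28 + 9)/(−7) = −37/7.

-37/7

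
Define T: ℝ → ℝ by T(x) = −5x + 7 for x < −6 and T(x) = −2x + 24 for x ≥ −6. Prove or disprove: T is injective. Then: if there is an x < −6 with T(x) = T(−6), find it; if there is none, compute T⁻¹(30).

Both pieces are strictly decreasing (slopes −5 and −2), so each is injective on its own interval.
The left piece maps (−∞, −6) onto (37, ∞); the right piece maps [−6, ∞) onto (−∞, 36].
These images are disjoint, so no value is attained by both pieces. Therefore T is injective.
Because the two images are disjoint, no x < −6 has T(x) = T(−6), so we compute T⁻¹(30): 30 lies in (−∞, 36], so solve −2x + 24 = 30: x = (30 − 24)/(−2) = −3.

-3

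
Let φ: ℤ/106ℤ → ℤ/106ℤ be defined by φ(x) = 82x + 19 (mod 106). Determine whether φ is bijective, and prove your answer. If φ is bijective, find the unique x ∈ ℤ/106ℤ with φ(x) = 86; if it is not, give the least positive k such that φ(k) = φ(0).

By definition, φ is injective when φ(u) = φ(v) forces u = v.
We have gcd(82, 106) = 2 > 1. Taking u = 0 and v = 53: φ(0) = 19 and φ(53) = 82·53 + 19 = 4365 ≡ 19 (mod 106).
So φ(0) = φ(53) while 0 ≠ 53, hence φ is not injective, hence not bijective.
Since φ is not bijective, we find the least positive k with φ(k) = φ(0): this means 82k ≡ 0 (mod 106), i.e. 106 ∣ 82k. Since gcd(82, 106) = 2, dividing through by 2 this holds exactly when 53 ∣ 41k, and as gcd(41, 53) = 1, exactly when 53 ∣ k.
The smallest positive such k is 53.

53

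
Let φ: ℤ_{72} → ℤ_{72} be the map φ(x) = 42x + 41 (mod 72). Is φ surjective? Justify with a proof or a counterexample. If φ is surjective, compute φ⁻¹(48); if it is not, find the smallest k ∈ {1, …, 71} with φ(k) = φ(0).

Since gcd(42, 72) = 6, we have 42x ≡ 0 (mod 6) for all x, so φ(x) ≡ 5 (mod 6).
But 0 ≢ 5 (mod 6), so 0 ∈ ℤ_{72} has no preimage. Therefore φ is not surjective.
Since φ is not surjective, we find the least positive k with φ(k) = φ(0): this means 42k ≡ 0 (mod 72), i.e. 72 ∣ 42k. Since gcd(42, 72) = 6, dividing through by 6 this holds exactly when 12 ∣ 7k, and as gcd(7, 12) = 1, exactly when 12 ∣ k.
The smallest positive such k is 12.

12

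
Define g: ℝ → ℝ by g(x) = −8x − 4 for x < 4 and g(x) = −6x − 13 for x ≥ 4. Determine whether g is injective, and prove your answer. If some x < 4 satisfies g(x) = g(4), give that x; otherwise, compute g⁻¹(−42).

29/6

Both pieces are strictly decreasing (slopes −8 and −6), so each is injective on its own interval.
The left piece maps (−∞, 4) onto (−36, ∞); the right piece maps [4, ∞) onto (−∞, −37].
These images are disjoint, so no value is attained by both pieces. Hence g is injective.
Because the two images are disjoint, no x < 4 has g(x) = g(4), so we compute g⁻¹(−42): −42 lies in (−∞, −37], so solve −6x − 13 = −42: x = (−42 + 13)/(−6) = 29/6.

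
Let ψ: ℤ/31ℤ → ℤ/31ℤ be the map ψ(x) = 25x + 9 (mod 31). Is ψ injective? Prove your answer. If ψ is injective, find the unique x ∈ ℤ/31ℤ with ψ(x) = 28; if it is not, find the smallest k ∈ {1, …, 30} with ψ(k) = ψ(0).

Suppose ψ(a) = ψ(b) in ℤ/31ℤ. Then 25a + 9 ≡ 25b + 9 (mod 31), therefore 25(a − b) ≡ 0 (mod 31).
Since gcd(25, 31) = 1, 25 is invertible modulo 31, thus a − b ≡ 0 (mod 31), i.e. a = b.
Hence ψ is injective.
We now compute 25⁻¹ mod 31 explicitly. Euclid's algorithm: 31 = 1·25 + 6, 25 = 4·6 + 1; back-substituting gives 1 = 5·25 − 4·31, so 25⁻¹ ≡ 5 (mod 31).
Since ψ is injective, we find ψ⁻¹(28): we need 25x ≡ 28 − 9 ≡ 19 (mod 31). Using 25⁻¹ = 5: x ≡ 5·19 = 95 = 3·31 + 2, so x = 2.
Check: ψ(2) = 25·2 + 9 = 59 = 1·31 + 28 ≡ 28 (mod 31).

2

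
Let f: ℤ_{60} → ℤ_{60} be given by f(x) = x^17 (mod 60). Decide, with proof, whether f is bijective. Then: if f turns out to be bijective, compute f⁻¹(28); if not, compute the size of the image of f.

45

f(0) = 0^17 = 0.
f(30): Repeated squaring mod 60: 30^1 ≡ 30, 30^2 ≡ 30² = 900 ≡ 0, 30^4 ≡ 0² = 0, 30^8 ≡ 0² = 0, 30^16 ≡ 0² = 0. Since 17 = 16 + 1, 30^17 ≡ 0·30: 0·30 = 0. So 30^17 ≡ 0 (mod 60).
So f(0) = f(30) = 0 while 0 ≠ 30, so f is not injective, hence not bijective.
Since f is not bijective, we determine |image(f)|. Computing x^17 mod 60 for each x (by repeated squaring, reducing mod 60 at every step), the values f(0), f(1), …, f(59) are: 0, 1, 32, 3, 4, 5, 36, 7, 8, 9, 40, 11, 12, 13, 44, 15, 16, 17, 48, 19, 20, 21, 52, 23, 24, 25, 56, 27, 28, 29, 0, 31, 32, 33, 4, 35, 36, 37, 8, 39, 40, 41, 12, 43, 44, 45, 16, 47, 48, 49, 20, 51, 52, 53, 24, 55, 56, 57, 28, 59.
The distinct values are {0, 1, 3, 4, 5, 7, 8, 9, 11, 12, 13, 15, 16, 17, 19, 20, 21, 23, 24, 25, 27, 28, 29, 31, 32, 33, 35, 36, 37, 39, 40, 41, 43, 44, 45, 47, 48, 49, 51, 52, 53, 55, 56, 57, 59}; there are 45 of them.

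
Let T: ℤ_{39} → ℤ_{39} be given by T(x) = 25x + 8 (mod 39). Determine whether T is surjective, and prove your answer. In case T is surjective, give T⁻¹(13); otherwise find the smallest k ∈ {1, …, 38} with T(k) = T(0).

8

Since gcd(25, 39) = 1, 25 is invertible modulo 39. Euclid's algorithm: 39 = 1·25 + 14, 25 = 1·14 + 11, 14 = 1·11 + 3, 11 = 3·3 + 2, 3 = 1·2 + 1; back-substituting gives 1 = 25·25 − 16·39, so 25⁻¹ ≡ 25 (mod 39).
Then y ↦ 25(y − 8) is a two-sided inverse to T, so every y ∈ ℤ_{39} has a preimage.
Therefore T is surjective.
Since T is surjective, we find T⁻¹(13): we need 25x ≡ 13 − 8 ≡ 5 (mod 39). Using 25⁻¹ = 25: x ≡ 25·5 = 125 = 3·39 + 8, so x = 8.
Check: T(8) = 25·8 + 8 = 208 = 5·39 + 13 ≡ 13 (mod 39).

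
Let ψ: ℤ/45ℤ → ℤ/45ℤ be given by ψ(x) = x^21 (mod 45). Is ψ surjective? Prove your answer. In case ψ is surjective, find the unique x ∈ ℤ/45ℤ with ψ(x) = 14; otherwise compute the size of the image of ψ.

15

ψ(0) = 0^21 = 0.
ψ(15): Repeated squaring mod 45: 15^1 ≡ 15, 15^2 ≡ 15² = 225 ≡ 0, 15^4 ≡ 0² = 0, 15^8 ≡ 0² = 0, 15^16 ≡ 0² = 0. Since 21 = 16 + 4 + 1, 15^21 ≡ 0·0·15: 0·0 = 0, then 0·15 = 0. So 15^21 ≡ 0 (mod 45).
So ψ(0) = ψ(15) = 0 while 0 ≠ 15, so ψ is not injective.
A non-injective map from the 45-element set ℤ/45ℤ to itself takes at most 44 distinct values, so it cannot be surjective. Thus ψ is not surjective.
Since ψ is not surjective, we determine |image(ψ)|. Computing x^21 mod 45 for each x (by repeated squaring, reducing mod 45 at every step), the values ψ(0), ψ(1), …, ψ(44) are: 0, 1, 17, 18, 19, 35, 36, 37, 8, 9, 10, 26, 27, 28, 44, 0, 1, 17, 18, 19, 35, 36, 37, 8, 9, 10, 26, 27, 28, 44, 0, 1, 17, 18, 19, 35, 36, 37, 8, 9, 10, 26, 27, 28, 44.
The distinct values are {0, 1, 8, 9, 10, 17, 18, 19, 26, 27, 28, 35, 36, 37, 44}; there are 15 of them.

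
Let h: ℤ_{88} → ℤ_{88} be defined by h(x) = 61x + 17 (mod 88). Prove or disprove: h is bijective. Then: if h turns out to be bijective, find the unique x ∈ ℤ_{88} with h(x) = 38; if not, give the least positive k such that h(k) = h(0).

If h(a) = h(b), then 61a ≡ 61b (mod 88). Because gcd(61, 88) = 1, we may cancel 61 to get a ≡ b (mod 88).
We now compute 61⁻¹ mod 88 explicitly. Euclid's algorithm: 88 = 1·61 + 27, 61 = 2·27 + 7, 27 = 3·7 + 6, 7 = 1·6 + 1; back-substituting gives 1 = 13·61 − 9·88, so 61⁻¹ ≡ 13 (mod 88).
Then y ↦ 13(y − 17) is a two-sided inverse to h, so every y ∈ ℤ_{88} has a preimage.
So h is bijective.
Since h is bijective, we find h⁻¹(38): we need 61x ≡ 38 − 17 ≡ 21 (mod 88). Using 61⁻¹ = 13: x ≡ 13·21 = 273 = 3·88 + 9, so x = 9.
Check: h(9) = 61·9 + 17 = 566 = 6·88 + 38 ≡ 38 (mod 88).

9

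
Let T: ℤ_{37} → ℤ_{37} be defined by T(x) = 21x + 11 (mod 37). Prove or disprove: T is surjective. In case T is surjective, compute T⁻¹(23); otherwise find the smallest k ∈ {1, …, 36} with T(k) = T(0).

27

Since gcd(21, 37) = 1, 21 is invertible modulo 37. Euclid's algorithm: 37 = 1·21 + 16, 21 = 1·16 + 5, 16 = 3·5 + 1; back-substituting gives 1 = 30·21 − 17·37, so 21⁻¹ ≡ 30 (mod 37).
Then y ↦ 30(y − 11) is a two-sided inverse to T, so every y ∈ ℤ_{37} has a preimage.
Hence T is surjective.
Since T is surjective, we compute T⁻¹(23): solve 21x + 11 ≡ 23 (mod 37), i.e. 21x ≡ 12 (mod 37).
Multiplying by 21⁻¹ = 30 gives x ≡ 30·12 = 360 = 9·37 + 27 ≡ 27 (mod 37).
Check: T(27) = 21·27 + 11 = 578 = 15·37 + 23 ≡ 23 (mod 37).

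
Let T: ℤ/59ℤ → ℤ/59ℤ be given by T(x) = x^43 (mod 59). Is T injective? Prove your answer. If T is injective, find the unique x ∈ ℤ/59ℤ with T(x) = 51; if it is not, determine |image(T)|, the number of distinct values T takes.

12

Since 59 is prime, the nonzero elements of ℤ/59ℤ form a cyclic group of order 58.
As gcd(43, 58) = 1, raising to the 43rd power is a bijection on this group: if s^43 ≡ t^43 then (st^{−1})^43 = 1, and the only element of order dividing gcd(43, 58) = 1 is 1, so s = t.
With T(0) = 0 this makes T injective on all of ℤ/59ℤ, hence bijective (finite equal-size domain and codomain). In particular T is injective.
Since T is injective, we find the preimage of 51. The inverse of x ↦ x^43 on (ℤ/59ℤ)^× is x ↦ x^27, because 43·27 = 1161 = 20·58 + 1 ≡ 1 (mod 58) and x^{58} = 1 for x ≠ 0 (Fermat). So T⁻¹(51) = 51^27 mod 59.
Repeated squaring mod 59: 51^1 ≡ 51, 51^2 ≡ 51² = 2601 ≡ 5, 51^4 ≡ 5² = 25, 51^8 ≡ 25² = 625 ≡ 35, 51^16 ≡ 35² = 1225 ≡ 45. Since 27 = 16 + 8 + 2 + 1, 51^27 ≡ 45·35·5·51: 45·35 = 1575 ≡ 41, then 41·5 = 205 ≡ 28, then 28·51 = 1428 ≡ 12. So 51^27 ≡ 12 (mod 59).
Hence T⁻¹(51) = 12.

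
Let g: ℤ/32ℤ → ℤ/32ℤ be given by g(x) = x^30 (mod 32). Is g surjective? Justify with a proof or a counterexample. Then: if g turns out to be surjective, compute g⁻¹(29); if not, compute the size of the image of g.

5

g(0) = 0^30 = 0.
g(2): Repeated squaring mod 32: 2^1 ≡ 2, 2^2 ≡ 2² = 4, 2^4 ≡ 4² = 16, 2^8 ≡ 16² = 256 ≡ 0, 2^16 ≡ 0² = 0. Since 30 = 16 + 8 + 4 + 2, 2^30 ≡ 0·0·16·4: 0·0 = 0, then 0·16 = 0, then 0·4 = 0. So 2^30 ≡ 0 (mod 32).
So g(0) = g(2) = 0 while 0 ≠ 2, so g is not injective.
A non-injective map from the 32-element set ℤ/32ℤ to itself takes at most 31 distinct values, so it cannot be surjective. Thus g is not surjective.
Since g is not surjective, we determine |image(g)|. Computing x^30 mod 32 for each x (by repeated squaring, reducing mod 32 at every step), the values g(0), g(1), …, g(31) are: 0, 1, 0, 25, 0, 9, 0, 17, 0, 17, 0, 9, 0, 25, 0, 1, 0, 1, 0, 25, 0, 9, 0, 17, 0, 17, 0, 9, 0, 25, 0, 1.
The distinct values are {0, 1, 9, 17, 25}; there are 5 of them.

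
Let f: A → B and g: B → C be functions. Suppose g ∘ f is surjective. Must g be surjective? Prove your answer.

Let c ∈ C. Since g ∘ f is surjective, some a ∈ A has g(f(a)) = c. Then b = f(a) ∈ B satisfies g(b) = c. So g is surjective.

surjective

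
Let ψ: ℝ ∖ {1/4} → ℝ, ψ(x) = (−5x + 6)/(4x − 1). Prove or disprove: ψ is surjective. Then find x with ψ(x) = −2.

-4/3

If ψ(x) = −5/4, cross-multiplying gives 4(−5x + 6) = −5(4x − 1), which simplifies to 24 = 5 — false.  So −5/4 has no preimage and ψ is not surjective.
Solving ψ(x) = −2: cross-multiplying gives −5x + 6 = −2(4x − 1), which rearranges to 3x = −4, so x = −4/3.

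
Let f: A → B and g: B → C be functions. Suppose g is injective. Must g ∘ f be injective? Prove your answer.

not injective

No. Take A = {0, 1}, B = C = {0, 1, 2, 3}, f(0) = f(1) = 0, and g = identity (injective).
Then (g ∘ f)(0) = (g ∘ f)(1) = 0 with 0 ≠ 1, so g ∘ f is not injective.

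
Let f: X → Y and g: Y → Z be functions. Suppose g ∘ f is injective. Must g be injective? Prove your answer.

not injective

No. Take X = {1, 2}, Y = {1, 2, 3}, Z = {1, 2, 3}, f(a) = a for each a ∈ X, and g(b) = 2 if b ∈ {2, 3} else g(b) = b.
Then g ∘ f = f is injective (X ⊂ Y and f is the inclusion), but g(2) = g(3) = 2 with 2 ≠ 3, so g is not injective.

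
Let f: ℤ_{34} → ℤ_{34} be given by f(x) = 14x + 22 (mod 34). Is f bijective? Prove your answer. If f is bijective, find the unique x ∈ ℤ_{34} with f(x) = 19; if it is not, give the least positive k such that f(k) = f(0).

17

We have gcd(14, 34) = 2 > 1. Taking x_1 = 0 and x_2 = 17: f(0) = 22 and f(17) = 14·17 + 22 = 260 ≡ 22 (mod 34).
So f(0) = f(17) while 0 ≠ 17, thus f is not injective, hence not bijective.
Since f is not bijective, we find the least positive k with f(k) = f(0): this means 14k ≡ 0 (mod 34), i.e. 34 ∣ 14k. Since gcd(14, 34) = 2, dividing through by 2 this holds exactly when 17 ∣ 7k, and as gcd(7, 17) = 1, exactly when 17 ∣ k.
The smallest positive such k is 17.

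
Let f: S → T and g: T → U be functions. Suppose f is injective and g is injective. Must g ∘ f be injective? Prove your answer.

Suppose (g ∘ f)(u) = (g ∘ f)(v), i.e. g(f(u)) = g(f(v)).
Since g is injective, f(u) = f(v). Since f is injective, u = v. Therefore g ∘ f is injective.

injective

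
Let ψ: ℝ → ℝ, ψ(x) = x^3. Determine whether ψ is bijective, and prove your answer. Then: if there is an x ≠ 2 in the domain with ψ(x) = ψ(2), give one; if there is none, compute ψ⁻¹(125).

5

On ℝ, x ↦ x^3 is strictly increasing (injective) and for any y ∈ ℝ the 3rd root y^{1/3} lies in ℝ (surjective). So ψ is bijective.
Since x ↦ x^3 is strictly increasing on ℝ, it is injective there, so no x ≠ 2 in the domain has ψ(x) = ψ(2). We therefore compute ψ⁻¹(125) = 125^{1/3} = 5 (indeed 5^3 = 125).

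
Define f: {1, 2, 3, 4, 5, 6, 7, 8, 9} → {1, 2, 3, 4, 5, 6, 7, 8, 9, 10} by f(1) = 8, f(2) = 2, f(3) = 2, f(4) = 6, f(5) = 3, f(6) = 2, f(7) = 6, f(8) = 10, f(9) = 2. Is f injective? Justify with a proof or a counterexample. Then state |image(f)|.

5

f(2) = 2 = f(3) with 2 ≠ 3, so f is not injective.
The image of f is {2, 3, 6, 8, 10}, which has 5 elements.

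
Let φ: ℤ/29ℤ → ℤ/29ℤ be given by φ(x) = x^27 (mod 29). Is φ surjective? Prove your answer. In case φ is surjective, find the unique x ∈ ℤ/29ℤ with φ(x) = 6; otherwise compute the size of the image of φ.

5

Since 29 is prime, the nonzero elements of ℤ/29ℤ form a cyclic group of order 28.
As gcd(27, 28) = 1, raising to the 27th power is a bijection on this group: if x_1^27 ≡ x_2^27 then (x_1x_2^{−1})^27 = 1, and the only element of order dividing gcd(27, 28) = 1 is 1, so x_1 = x_2.
With φ(0) = 0 this makes φ injective on all of ℤ/29ℤ, hence bijective (finite equal-size domain and codomain). In particular φ is surjective.
Since φ is surjective, we find the preimage of 6. The inverse of x ↦ x^27 on (ℤ/29ℤ)^× is x ↦ x^27, because 27·27 = 729 = 26·28 + 1 ≡ 1 (mod 28) and x^{28} = 1 for x ≠ 0 (Fermat). So φ⁻¹(6) = 6^27 mod 29.
Repeated squaring mod 29: 6^1 ≡ 6, 6^2 ≡ 6² = 36 ≡ 7, 6^4 ≡ 7² = 49 ≡ 20, 6^8 ≡ 20² = 400 ≡ 23, 6^16 ≡ 23² = 529 ≡ 7. Since 27 = 16 + 8 + 2 + 1, 6^27 ≡ 7·23·7·6: 7·23 = 161 ≡ 16, then 16·7 = 112 ≡ 25, then 25·6 = 150 ≡ 5. So 6^27 ≡ 5 (mod 29).
Hence φ⁻¹(6) = 5.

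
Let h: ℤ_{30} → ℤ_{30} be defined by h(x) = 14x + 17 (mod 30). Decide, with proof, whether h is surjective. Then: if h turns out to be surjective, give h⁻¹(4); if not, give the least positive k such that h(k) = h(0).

Recall that h is surjective if every y in the codomain equals h(x) for some x in the domain.
Since gcd(14, 30) = 2, we have 14x ≡ 0 (mod 2) for all x, so h(x) ≡ 1 (mod 2).
But 0 ≢ 1 (mod 2), so 0 ∈ ℤ_{30} has no preimage. Hence h is not surjective.
Since h is not surjective, we find the least positive k with h(k) = h(0): this means 14k ≡ 0 (mod 30), i.e. 30 ∣ 14k. Since gcd(14, 30) = 2, dividing through by 2 this holds exactly when 15 ∣ 7k, and as gcd(7, 15) = 1, exactly when 15 ∣ k.
The smallest positive such k is 15.

15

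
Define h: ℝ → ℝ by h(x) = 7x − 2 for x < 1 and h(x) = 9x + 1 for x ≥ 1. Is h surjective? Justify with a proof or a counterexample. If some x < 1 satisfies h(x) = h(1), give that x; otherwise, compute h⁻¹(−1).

1/7

Both pieces are strictly increasing (slopes 7 and 9), so each is injective on its own interval.
The left piece maps (−∞, 1) onto (−∞, 5); the right piece maps [1, ∞) onto [10, ∞).
The union (−∞, 5) ∪ [10, ∞) omits the interval between 5 and 10; in particular 5 has no preimage. So h is not surjective.
Because the two images are disjoint, no x < 1 has h(x) = h(1), so we compute h⁻¹(−1): −1 lies in (−∞, 5), so solve 7x − 2 = −1: x = (−1 + 2)/7 = 1/7.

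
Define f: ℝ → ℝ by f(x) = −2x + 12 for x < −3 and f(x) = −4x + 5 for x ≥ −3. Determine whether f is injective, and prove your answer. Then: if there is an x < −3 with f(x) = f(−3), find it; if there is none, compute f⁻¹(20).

Both pieces are strictly decreasing (slopes −2 and −4), so each is injective on its own interval.
The left piece maps (−∞, −3) onto (18, ∞); the right piece maps [−3, ∞) onto (−∞, 17].
These images are disjoint, so no value is attained by both pieces. Thus f is injective.
Because the two images are disjoint, no x < −3 has f(x) = f(−3), so we compute f⁻¹(20): 20 lies in (18, ∞), so solve −2x + 12 = 20: x = (20 − 12)/(−2) = −4.

-4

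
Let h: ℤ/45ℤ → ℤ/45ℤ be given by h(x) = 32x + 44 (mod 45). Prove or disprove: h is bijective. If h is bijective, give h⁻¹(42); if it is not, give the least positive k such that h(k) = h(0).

14

Recall that injectivity means: for all u, v in the domain, h(u) = h(v) implies u = v.
If h(u) = h(v), then 32u ≡ 32v (mod 45). Because gcd(32, 45) = 1, we may cancel 32 to get u ≡ v (mod 45).
We now compute 32⁻¹ mod 45 explicitly. Euclid's algorithm: 45 = 1·32 + 13, 32 = 2·13 + 6, 13 = 2·6 + 1; back-substituting gives 1 = 38·32 − 27·45, so 32⁻¹ ≡ 38 (mod 45).
Then y ↦ 38(y − 44) is a two-sided inverse to h, so every y ∈ ℤ/45ℤ has a preimage.
Therefore h is bijective.
Since h is bijective, we find h⁻¹(42): we need 32x ≡ 42 − 44 ≡ 43 (mod 45). Using 32⁻¹ = 38: x ≡ 38·43 = 1634 = 36·45 + 14, so x = 14.
Check: h(14) = 32·14 + 44 = 492 = 10·45 + 42 ≡ 42 (mod 45).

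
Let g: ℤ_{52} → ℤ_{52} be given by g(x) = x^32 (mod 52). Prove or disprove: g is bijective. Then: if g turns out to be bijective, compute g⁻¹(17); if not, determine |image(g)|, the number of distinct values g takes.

8

g(1) = 1^32 = 1.
g(5): Repeated squaring mod 52: 5^1 ≡ 5, 5^2 ≡ 5² = 25, 5^4 ≡ 25² = 625 ≡ 1, 5^8 ≡ 1² = 1, 5^16 ≡ 1² = 1, 5^32 ≡ 1² = 1. So 5^32 ≡ 1 (mod 52).
So g(1) = g(5) = 1 while 1 ≠ 5, therefore g is not injective, hence not bijective.
Since g is not bijective, we determine |image(g)|. Computing x^32 mod 52 for each x (by repeated squaring, reducing mod 52 at every step), the values g(0), g(1), …, g(51) are: 0, 1, 48, 9, 16, 1, 16, 29, 40, 29, 48, 9, 40, 13, 40, 9, 48, 29, 40, 29, 16, 1, 16, 9, 48, 1, 0, 1, 48, 9, 16, 1, 16, 29, 40, 29, 48, 9, 40, 13, 40, 9, 48, 29, 40, 29, 16, 1, 16, 9, 48, 1.
The distinct values are {0, 1, 9, 13, 16, 29, 40, 48}; there are 8 of them.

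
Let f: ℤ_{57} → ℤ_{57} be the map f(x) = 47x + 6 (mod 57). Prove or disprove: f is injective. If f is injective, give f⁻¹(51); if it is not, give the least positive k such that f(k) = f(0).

24

Suppose f(a) = f(b) in ℤ_{57}. Then 47a + 6 ≡ 47b + 6 (mod 57), so 47(a − b) ≡ 0 (mod 57).
Since gcd(47, 57) = 1, 47 is invertible modulo 57, therefore a − b ≡ 0 (mod 57), i.e. a = b.
Thus f is injective.
We now compute 47⁻¹ mod 57 explicitly. Euclid's algorithm: 57 = 1·47 + 10, 47 = 4·10 + 7, 10 = 1·7 + 3, 7 = 2·3 + 1; back-substituting gives 1 = 17·47 − 14·57, so 47⁻¹ ≡ 17 (mod 57).
Since f is injective, we compute f⁻¹(51): solve 47x + 6 ≡ 51 (mod 57), i.e. 47x ≡ 45 (mod 57).
Multiplying by 47⁻¹ = 17 gives x ≡ 17·45 = 765 = 13·57 + 24 ≡ 24 (mod 57).
Check: f(24) = 47·24 + 6 = 1134 = 19·57 + 51 ≡ 51 (mod 57).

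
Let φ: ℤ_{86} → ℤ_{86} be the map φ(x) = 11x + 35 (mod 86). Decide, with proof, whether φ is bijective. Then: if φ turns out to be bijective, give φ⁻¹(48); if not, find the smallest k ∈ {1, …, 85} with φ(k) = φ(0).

If φ(x_1) = φ(x_2), then 11x_1 ≡ 11x_2 (mod 86). Because gcd(11, 86) = 1, we may cancel 11 to get x_1 ≡ x_2 (mod 86).
We now compute 11⁻¹ mod 86 explicitly. Euclid's algorithm: 86 = 7·11 + 9, 11 = 1·9 + 2, 9 = 4·2 + 1; back-substituting gives 1 = 47·11 − 6·86, so 11⁻¹ ≡ 47 (mod 86).
Then y ↦ 47(y − 35) is a two-sided inverse to φ, so every y ∈ ℤ_{86} has a preimage.
Therefore φ is bijective.
Since φ is bijective, we compute φ⁻¹(48): solve 11x + 35 ≡ 48 (mod 86), i.e. 11x ≡ 13 (mod 86).
Multiplying by 11⁻¹ = 47 gives x ≡ 47·13 = 611 = 7·86 + 9 ≡ 9 (mod 86).
Check: φ(9) = 11·9 + 35 = 134 = 1·86 + 48 ≡ 48 (mod 86).

9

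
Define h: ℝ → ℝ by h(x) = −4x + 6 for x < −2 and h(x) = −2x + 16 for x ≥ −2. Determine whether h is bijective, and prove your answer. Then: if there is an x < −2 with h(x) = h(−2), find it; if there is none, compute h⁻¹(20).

-7/2

Both pieces are strictly decreasing (slopes −4 and −2), so each is injective on its own interval.
The left piece maps (−∞, −2) onto (14, ∞); the right piece maps [−2, ∞) onto (−∞, 20].
These images overlap. In particular h(−2) = 20 (right piece), and solving −4x + 6 = 20 on the left piece gives x = −7/2 < −2.
So h(−7/2) = h(−2) with −7/2 ≠ −2, and h is not injective, hence not bijective. This x = −7/2 is the requested value below −2.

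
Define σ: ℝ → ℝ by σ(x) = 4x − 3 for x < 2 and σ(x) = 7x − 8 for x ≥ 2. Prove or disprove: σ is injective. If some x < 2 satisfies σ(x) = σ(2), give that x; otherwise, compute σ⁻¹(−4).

-1/4

Both pieces are strictly increasing (slopes 4 and 7), so each is injective on its own interval.
The left piece maps (−∞, 2) onto (−∞, 5); the right piece maps [2, ∞) onto [6, ∞).
These images are disjoint, so no value is attained by both pieces. Therefore σ is injective.
Because the two images are disjoint, no x < 2 has σ(x) = σ(2), so we compute σ⁻¹(−4): −4 lies in (−∞, 5), so solve 4x − 3 = −4: x = (−4 + 3)/4 = −1/4.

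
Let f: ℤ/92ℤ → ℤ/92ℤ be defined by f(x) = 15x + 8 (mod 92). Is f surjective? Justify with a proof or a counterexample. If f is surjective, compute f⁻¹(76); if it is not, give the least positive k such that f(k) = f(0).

72

Since gcd(15, 92) = 1, 15 is invertible modulo 92. Euclid's algorithm: 92 = 6·15 + 2, 15 = 7·2 + 1; back-substituting gives 1 = 43·15 − 7·92, so 15⁻¹ ≡ 43 (mod 92).
Then y ↦ 43(y − 8) is a two-sided inverse to f, so every y ∈ ℤ/92ℤ has a preimage.
So f is surjective.
Since f is surjective, we compute f⁻¹(76): solve 15x + 8 ≡ 76 (mod 92), i.e. 15x ≡ 68 (mod 92).
Multiplying by 15⁻¹ = 43 gives x ≡ 43·68 = 2924 = 31·92 + 72 ≡ 72 (mod 92).
Check: f(72) = 15·72 + 8 = 1088 = 11·92 + 76 ≡ 76 (mod 92).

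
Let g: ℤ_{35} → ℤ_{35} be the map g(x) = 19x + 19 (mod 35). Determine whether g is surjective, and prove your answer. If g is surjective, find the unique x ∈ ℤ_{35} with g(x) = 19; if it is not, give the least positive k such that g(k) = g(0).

Recall: surjectivity means every element of the codomain has a preimage under g.
Since gcd(19, 35) = 1, 19 is invertible modulo 35. Euclid's algorithm: 35 = 1·19 + 16, 19 = 1·16 + 3, 16 = 5·3 + 1; back-substituting gives 1 = 24·19 − 13·35, so 19⁻¹ ≡ 24 (mod 35).
For any y ∈ ℤ_{35}, x = 24(y − 19) mod 35 satisfies g(x) = 19·24(y − 19) + 19 ≡ y (since 19·24 ≡ 1 mod 35). So every y has a preimage.
Therefore g is surjective.
Since g is surjective, we find g⁻¹(19): we need 19x ≡ 19 − 19 ≡ 0 (mod 35). Using 19⁻¹ = 24: x ≡ 24·0 = 0, so x = 0.
Check: g(0) = 19·0 + 19 = 19 ≡ 19 (mod 35).

0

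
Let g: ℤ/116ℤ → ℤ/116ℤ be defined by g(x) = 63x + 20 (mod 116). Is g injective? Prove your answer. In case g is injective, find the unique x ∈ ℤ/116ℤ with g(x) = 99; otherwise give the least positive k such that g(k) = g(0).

97

By definition, g is injective when g(a) = g(b) forces a = b.
Suppose g(a) = g(b) in ℤ/116ℤ. Then 63a + 20 ≡ 63b + 20 (mod 116), therefore 63(a − b) ≡ 0 (mod 116).
Since gcd(63, 116) = 1, 63 is invertible modulo 116, therefore a − b ≡ 0 (mod 116), i.e. a = b.
Therefore g is injective.
We now compute 63⁻¹ mod 116 explicitly. Euclid's algorithm: 116 = 1·63 + 53, 63 = 1·53 + 10, 53 = 5·10 + 3, 10 = 3·3 + 1; back-substituting gives 1 = 35·63 − 19·116, so 63⁻¹ ≡ 35 (mod 116).
Since g is injective, we compute g⁻¹(99): solve 63x + 20 ≡ 99 (mod 116), i.e. 63x ≡ 79 (mod 116).
Multiplying by 63⁻¹ = 35 gives x ≡ 35·79 = 2765 = 23·116 + 97 ≡ 97 (mod 116).
Check: g(97) = 63·97 + 20 = 6131 = 52·116 + 99 ≡ 99 (mod 116).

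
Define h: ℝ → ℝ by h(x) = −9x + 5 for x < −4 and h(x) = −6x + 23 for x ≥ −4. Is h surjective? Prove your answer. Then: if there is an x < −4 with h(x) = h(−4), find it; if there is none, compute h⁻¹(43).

-14/3

Both pieces are strictly decreasing (slopes −9 and −6), so each is injective on its own interval.
The left piece maps (−∞, −4) onto (41, ∞); the right piece maps [−4, ∞) onto (−∞, 47].
The union (41, ∞) ∪ (−∞, 47] covers ℝ, so h is surjective.
For the follow-up: the images overlap, so an x < −4 with h(x) = h(−4) exists. h(−4) = 47; solving −9x + 5 = 47 for x < −4 gives x = (47 − 5)/(−9) = −14/3.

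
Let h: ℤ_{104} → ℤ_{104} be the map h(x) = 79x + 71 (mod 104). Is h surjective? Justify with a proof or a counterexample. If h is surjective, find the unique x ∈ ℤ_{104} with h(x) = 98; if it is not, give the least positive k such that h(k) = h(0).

53

Recall that h is surjective if every y in the codomain equals h(x) for some x in the domain.
Since gcd(79, 104) = 1, 79 is invertible modulo 104. Euclid's algorithm: 104 = 1·79 + 25, 79 = 3·25 + 4, 25 = 6·4 + 1; back-substituting gives 1 = 79·79 − 60·104, so 79⁻¹ ≡ 79 (mod 104).
For any y ∈ ℤ_{104}, x = 79(y − 71) mod 104 satisfies h(x) = 79·79(y − 71) + 71 ≡ y (since 79·79 ≡ 1 mod 104). So every y has a preimage.
Hence h is surjective.
Since h is surjective, we find h⁻¹(98): we need 79x ≡ 98 − 71 ≡ 27 (mod 104). Using 79⁻¹ = 79: x ≡ 79·27 = 2133 = 20·104 + 53, so x = 53.
Check: h(53) = 79·53 + 71 = 4258 = 40·104 + 98 ≡ 98 (mod 104).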